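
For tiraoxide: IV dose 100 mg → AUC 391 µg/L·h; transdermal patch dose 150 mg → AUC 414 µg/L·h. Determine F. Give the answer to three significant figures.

F = 0.706

F = (AUC_ev / D_ev) / (AUC_iv / D_iv)
  = (414/150) / (391/100)
  = 2.76 / 3.91 = 0.7059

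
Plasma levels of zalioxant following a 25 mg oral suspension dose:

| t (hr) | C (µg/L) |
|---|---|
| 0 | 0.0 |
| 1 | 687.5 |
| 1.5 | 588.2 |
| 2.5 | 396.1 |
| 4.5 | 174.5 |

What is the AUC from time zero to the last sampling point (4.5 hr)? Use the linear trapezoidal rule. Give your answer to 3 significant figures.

AUC = 1730 µg/L·hr

Trapezoidal AUC_0→4.5:
  [0→1]: (0.0+687.5)/2 × 1 = 343.75
  [1→1.5]: (687.5+588.2)/2 × 0.5 = 318.925
  [1.5→2.5]: (588.2+396.1)/2 × 1 = 492.15
  [2.5→4.5]: (396.1+174.5)/2 × 2 = 570.6
  Sum = 1725.425 µg/L·hr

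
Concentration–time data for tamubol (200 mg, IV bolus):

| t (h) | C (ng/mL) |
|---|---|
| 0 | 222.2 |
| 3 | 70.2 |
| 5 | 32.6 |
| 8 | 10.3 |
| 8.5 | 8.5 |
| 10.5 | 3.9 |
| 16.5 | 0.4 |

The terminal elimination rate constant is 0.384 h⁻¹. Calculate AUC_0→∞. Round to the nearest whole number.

AUC = 637 ng/mL·h

Trapezoidal AUC_0→16.5:
  [0→3]: (222.2+70.2)/2 × 3 = 438.6
  [3→5]: (70.2+32.6)/2 × 2 = 102.8
  [5→8]: (32.6+10.3)/2 × 3 = 64.35
  [8→8.5]: (10.3+8.5)/2 × 0.5 = 4.7
  [8.5→10.5]: (8.5+3.9)/2 × 2 = 12.4
  [10.5→16.5]: (3.9+0.4)/2 × 6 = 12.9
  Sum = 635.75 ng/mL·h
Extrapolated tail: C_last / k_e = 0.4 / 0.384 = 1.042
AUC_0→∞ = 635.75 + 1.042 = 636.792 ng/mL·h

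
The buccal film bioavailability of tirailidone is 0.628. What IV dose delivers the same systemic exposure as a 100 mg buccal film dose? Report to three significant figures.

D_iv = 62.8 mg

Systemic exposure from an extravascular dose = F × D_ev, so the equivalent IV dose is F × D_ev.
D_iv = F × D_ev = 0.628 × 100 = 62.8 mg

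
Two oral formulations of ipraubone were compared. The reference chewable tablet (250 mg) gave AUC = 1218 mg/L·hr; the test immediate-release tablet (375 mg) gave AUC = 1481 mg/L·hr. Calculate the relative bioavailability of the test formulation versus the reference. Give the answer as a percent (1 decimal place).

F_rel = (AUC_test/D_test) / (AUC_ref/D_ref)
      = (1481/375) / (1218/250)
      = 3.94933 / 4.872 = 0.8106 = 81.06%

F_rel = 81.1%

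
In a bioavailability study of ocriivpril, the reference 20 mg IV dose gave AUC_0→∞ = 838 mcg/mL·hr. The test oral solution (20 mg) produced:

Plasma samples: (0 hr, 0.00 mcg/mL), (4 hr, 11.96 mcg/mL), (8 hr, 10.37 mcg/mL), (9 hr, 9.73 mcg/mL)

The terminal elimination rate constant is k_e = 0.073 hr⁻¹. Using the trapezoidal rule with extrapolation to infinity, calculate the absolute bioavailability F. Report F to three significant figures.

Trapezoidal AUC_0→9 (oral solution):
  [0→4]: (0.00+11.96)/2 × 4 = 23.92
  [4→8]: (11.96+10.37)/2 × 4 = 44.66
  [8→9]: (10.37+9.73)/2 × 1 = 10.05
  Sum = 78.63 mcg/mL·hr
Tail: C_last/k_e = 9.73/0.073 = 133.288
AUC_0→∞ (oral solution) = 78.63 + 133.288 = 211.918 mcg/mL·hr
F = (AUC_ev/D_ev)/(AUC_iv/D_iv) = (211.918/20)/(838/20) = 10.5959/41.9 = 0.2529

F = 0.253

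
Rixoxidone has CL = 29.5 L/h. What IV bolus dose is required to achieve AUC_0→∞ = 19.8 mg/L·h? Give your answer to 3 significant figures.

Dose = 584 mg

Dose_iv = CL × AUC_0→∞
     = 29.5 × 19.8 = 584.1 mg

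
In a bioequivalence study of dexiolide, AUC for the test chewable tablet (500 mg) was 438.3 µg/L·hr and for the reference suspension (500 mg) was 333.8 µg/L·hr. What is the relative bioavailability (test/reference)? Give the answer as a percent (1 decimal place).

F_rel = 131.3%

F_rel = (AUC_test/D_test) / (AUC_ref/D_ref)
      = (438.3/500) / (333.8/500)
      = 0.8766 / 0.6676 = 1.3131 = 131.31%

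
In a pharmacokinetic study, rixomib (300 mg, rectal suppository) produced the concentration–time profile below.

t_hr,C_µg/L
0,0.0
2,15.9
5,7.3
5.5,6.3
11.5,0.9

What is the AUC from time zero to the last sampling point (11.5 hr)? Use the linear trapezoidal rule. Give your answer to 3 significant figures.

Trapezoidal AUC_0→11.5:
  [0→2]: (0.0+15.9)/2 × 2 = 15.9
  [2→5]: (15.9+7.3)/2 × 3 = 34.8
  [5→5.5]: (7.3+6.3)/2 × 0.5 = 3.4
  [5.5→11.5]: (6.3+0.9)/2 × 6 = 21.6
  Sum = 75.7 µg/L·hr

AUC = 75.7 µg/L·hr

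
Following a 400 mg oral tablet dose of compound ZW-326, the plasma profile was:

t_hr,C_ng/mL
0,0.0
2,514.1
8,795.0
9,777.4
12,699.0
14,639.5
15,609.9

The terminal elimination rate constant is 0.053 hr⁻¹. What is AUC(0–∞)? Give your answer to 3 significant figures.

Trapezoidal AUC_0→15:
  [0→2]: (0.0+514.1)/2 × 2 = 514.1
  [2→8]: (514.1+795.0)/2 × 6 = 3927.3
  [8→9]: (795.0+777.4)/2 × 1 = 786.2
  [9→12]: (777.4+699.0)/2 × 3 = 2214.6
  [12→14]: (699.0+639.5)/2 × 2 = 1338.5
  [14→15]: (639.5+609.9)/2 × 1 = 624.7
  Sum = 9405.4 ng/mL·hr
Extrapolated tail: C_last / k_e = 609.9 / 0.053 = 11507.547
AUC_0→∞ = 9405.4 + 11507.547 = 20912.947 ng/mL·hr

AUC = 20900 ng/mL·hr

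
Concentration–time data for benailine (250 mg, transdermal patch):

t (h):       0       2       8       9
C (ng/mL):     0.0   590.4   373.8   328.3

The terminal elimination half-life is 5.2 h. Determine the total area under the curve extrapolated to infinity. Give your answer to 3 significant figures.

AUC = 6300 ng/mL·h

Trapezoidal AUC_0→9:
  [0→2]: (0.0+590.4)/2 × 2 = 590.4
  [2→8]: (590.4+373.8)/2 × 6 = 2892.6
  [8→9]: (373.8+328.3)/2 × 1 = 351.05
  Sum = 3834.05 ng/mL·h
k_e = ln2 / t½ = 0.693147 / 5.2 = 0.1333 h^-1
Extrapolated tail: C_last / k_e = 328.3 / 0.1333 = 2462.866
AUC_0→∞ = 3834.05 + 2462.866 = 6296.916 ng/mL·h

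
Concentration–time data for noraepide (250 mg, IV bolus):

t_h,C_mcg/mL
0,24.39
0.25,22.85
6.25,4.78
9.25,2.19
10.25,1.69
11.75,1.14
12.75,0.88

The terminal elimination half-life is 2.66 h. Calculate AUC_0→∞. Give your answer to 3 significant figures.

Trapezoidal AUC_0→12.75:
  [0→0.25]: (24.39+22.85)/2 × 0.25 = 5.905
  [0.25→6.25]: (22.85+4.78)/2 × 6 = 82.89
  [6.25→9.25]: (4.78+2.19)/2 × 3 = 10.455
  [9.25→10.25]: (2.19+1.69)/2 × 1 = 1.94
  [10.25→11.75]: (1.69+1.14)/2 × 1.5 = 2.1225
  [11.75→12.75]: (1.14+0.88)/2 × 1 = 1.01
  Sum = 104.3225 mcg/mL·h
k_e = ln2 / t½ = 0.693147 / 2.66 = 0.2606 h^-1
Extrapolated tail: C_last / k_e = 0.88 / 0.2606 = 3.377
AUC_0→∞ = 104.3225 + 3.377 = 107.6995 mcg/mL·h

AUC = 108 mcg/mL·h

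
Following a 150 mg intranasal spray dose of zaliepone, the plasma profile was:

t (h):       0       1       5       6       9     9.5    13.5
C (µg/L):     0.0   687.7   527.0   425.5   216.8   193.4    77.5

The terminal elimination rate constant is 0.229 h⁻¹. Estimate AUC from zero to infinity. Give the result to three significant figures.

Trapezoidal AUC_0→13.5:
  [0→1]: (0.0+687.7)/2 × 1 = 343.85
  [1→5]: (687.7+527.0)/2 × 4 = 2429.4
  [5→6]: (527.0+425.5)/2 × 1 = 476.25
  [6→9]: (425.5+216.8)/2 × 3 = 963.45
  [9→9.5]: (216.8+193.4)/2 × 0.5 = 102.55
  [9.5→13.5]: (193.4+77.5)/2 × 4 = 541.8
  Sum = 4857.3 µg/L·h
Extrapolated tail: C_last / k_e = 77.5 / 0.229 = 338.428
AUC_0→∞ = 4857.3 + 338.428 = 5195.728 µg/L·h

AUC = 5200 µg/L·h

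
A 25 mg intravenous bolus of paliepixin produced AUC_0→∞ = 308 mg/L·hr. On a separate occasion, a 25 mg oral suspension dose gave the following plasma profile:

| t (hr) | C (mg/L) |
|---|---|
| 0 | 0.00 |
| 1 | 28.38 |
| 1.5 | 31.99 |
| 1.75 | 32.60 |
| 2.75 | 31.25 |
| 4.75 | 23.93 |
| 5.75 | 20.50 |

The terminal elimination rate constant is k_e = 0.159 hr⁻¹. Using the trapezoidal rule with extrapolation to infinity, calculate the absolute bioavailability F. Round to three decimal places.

F = 0.895

Trapezoidal AUC_0→5.75 (oral suspension):
  [0→1]: (0.00+28.38)/2 × 1 = 14.19
  [1→1.5]: (28.38+31.99)/2 × 0.5 = 15.0925
  [1.5→1.75]: (31.99+32.60)/2 × 0.25 = 8.07375
  [1.75→2.75]: (32.60+31.25)/2 × 1 = 31.925
  [2.75→4.75]: (31.25+23.93)/2 × 2 = 55.18
  [4.75→5.75]: (23.93+20.50)/2 × 1 = 22.215
  Sum = 146.67625 mg/L·hr
Tail: C_last/k_e = 20.50/0.159 = 128.931
AUC_0→∞ (oral suspension) = 146.67625 + 128.931 = 275.60725 mg/L·hr
F = (AUC_ev/D_ev)/(AUC_iv/D_iv) = (275.60725/25)/(308/25) = 11.02429/12.32 = 0.8948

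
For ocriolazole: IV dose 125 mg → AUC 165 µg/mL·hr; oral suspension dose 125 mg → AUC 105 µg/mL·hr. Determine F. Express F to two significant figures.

F = (AUC_ev / D_ev) / (AUC_iv / D_iv)
  = (105/125) / (165/125)
  = 0.84 / 1.32 = 0.6364

F = 0.64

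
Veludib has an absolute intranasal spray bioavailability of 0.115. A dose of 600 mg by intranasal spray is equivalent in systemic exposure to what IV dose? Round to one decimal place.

Systemic exposure from an extravascular dose = F × D_ev, so the equivalent IV dose is F × D_ev.
D_iv = F × D_ev = 0.115 × 600 = 69 mg

D_iv = 69.0 mg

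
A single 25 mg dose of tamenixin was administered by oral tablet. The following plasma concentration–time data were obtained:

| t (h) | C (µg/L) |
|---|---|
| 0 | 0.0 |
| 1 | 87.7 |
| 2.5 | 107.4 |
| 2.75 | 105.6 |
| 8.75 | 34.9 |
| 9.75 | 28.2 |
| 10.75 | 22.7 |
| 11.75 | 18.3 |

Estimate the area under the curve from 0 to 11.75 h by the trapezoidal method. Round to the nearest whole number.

AUC = 716 µg/L·h

Trapezoidal AUC_0→11.75:
  [0→1]: (0.0+87.7)/2 × 1 = 43.85
  [1→2.5]: (87.7+107.4)/2 × 1.5 = 146.325
  [2.5→2.75]: (107.4+105.6)/2 × 0.25 = 26.625
  [2.75→8.75]: (105.6+34.9)/2 × 6 = 421.5
  [8.75→9.75]: (34.9+28.2)/2 × 1 = 31.55
  [9.75→10.75]: (28.2+22.7)/2 × 1 = 25.45
  [10.75→11.75]: (22.7+18.3)/2 × 1 = 20.5
  Sum = 715.8 µg/L·h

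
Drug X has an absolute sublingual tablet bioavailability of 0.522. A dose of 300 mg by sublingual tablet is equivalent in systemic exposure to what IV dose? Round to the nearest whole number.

Systemic exposure from an extravascular dose = F × D_ev, so the equivalent IV dose is F × D_ev.
D_iv = F × D_ev = 0.522 × 300 = 156.6 mg

D_iv = 157 mg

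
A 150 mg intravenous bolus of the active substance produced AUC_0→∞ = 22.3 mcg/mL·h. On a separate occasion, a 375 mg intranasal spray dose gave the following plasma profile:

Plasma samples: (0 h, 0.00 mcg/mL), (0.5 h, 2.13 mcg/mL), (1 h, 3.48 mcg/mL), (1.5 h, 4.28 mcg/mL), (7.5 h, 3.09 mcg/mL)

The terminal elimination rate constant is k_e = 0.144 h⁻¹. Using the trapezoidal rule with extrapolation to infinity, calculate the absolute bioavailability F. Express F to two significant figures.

F = 0.85

Trapezoidal AUC_0→7.5 (intranasal spray):
  [0→0.5]: (0.00+2.13)/2 × 0.5 = 0.5325
  [0.5→1]: (2.13+3.48)/2 × 0.5 = 1.4025
  [1→1.5]: (3.48+4.28)/2 × 0.5 = 1.94
  [1.5→7.5]: (4.28+3.09)/2 × 6 = 22.11
  Sum = 25.985 mcg/mL·h
Tail: C_last/k_e = 3.09/0.144 = 21.458
AUC_0→∞ (intranasal spray) = 25.985 + 21.458 = 47.443 mcg/mL·h
F = (AUC_ev/D_ev)/(AUC_iv/D_iv) = (47.443/375)/(22.3/150) = 0.126515/0.148667 = 0.8510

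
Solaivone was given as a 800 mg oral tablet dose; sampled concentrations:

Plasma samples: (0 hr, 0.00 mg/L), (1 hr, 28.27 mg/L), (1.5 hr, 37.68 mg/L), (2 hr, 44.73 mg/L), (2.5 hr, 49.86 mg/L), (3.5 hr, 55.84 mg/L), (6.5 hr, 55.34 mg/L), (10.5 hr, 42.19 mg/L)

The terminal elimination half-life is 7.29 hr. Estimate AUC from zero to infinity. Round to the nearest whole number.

Trapezoidal AUC_0→10.5:
  [0→1]: (0.00+28.27)/2 × 1 = 14.135
  [1→1.5]: (28.27+37.68)/2 × 0.5 = 16.4875
  [1.5→2]: (37.68+44.73)/2 × 0.5 = 20.6025
  [2→2.5]: (44.73+49.86)/2 × 0.5 = 23.6475
  [2.5→3.5]: (49.86+55.84)/2 × 1 = 52.85
  [3.5→6.5]: (55.84+55.34)/2 × 3 = 166.77
  [6.5→10.5]: (55.34+42.19)/2 × 4 = 195.06
  Sum = 489.5525 mg/L·hr
k_e = ln2 / t½ = 0.693147 / 7.29 = 0.0951 hr^-1
Extrapolated tail: C_last / k_e = 42.19 / 0.0951 = 443.638
AUC_0→∞ = 489.5525 + 443.638 = 933.1905 mg/L·hr

AUC = 933 mg/L·hr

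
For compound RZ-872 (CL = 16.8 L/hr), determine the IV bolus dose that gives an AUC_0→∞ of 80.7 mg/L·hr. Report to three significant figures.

Dose = 1360 mg

Dose_iv = CL × AUC_0→∞
     = 16.8 × 80.7 = 1355.76 mg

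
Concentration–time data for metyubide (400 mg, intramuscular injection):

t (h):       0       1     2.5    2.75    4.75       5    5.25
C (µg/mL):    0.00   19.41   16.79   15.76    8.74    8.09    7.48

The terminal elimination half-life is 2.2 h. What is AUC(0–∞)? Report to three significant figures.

AUC = 93.2 µg/mL·h

Trapezoidal AUC_0→5.25:
  [0→1]: (0.00+19.41)/2 × 1 = 9.705
  [1→2.5]: (19.41+16.79)/2 × 1.5 = 27.15
  [2.5→2.75]: (16.79+15.76)/2 × 0.25 = 4.06875
  [2.75→4.75]: (15.76+8.74)/2 × 2 = 24.5
  [4.75→5]: (8.74+8.09)/2 × 0.25 = 2.10375
  [5→5.25]: (8.09+7.48)/2 × 0.25 = 1.94625
  Sum = 69.47375 µg/mL·h
k_e = ln2 / t½ = 0.693147 / 2.2 = 0.3151 h^-1
Extrapolated tail: C_last / k_e = 7.48 / 0.3151 = 23.738
AUC_0→∞ = 69.47375 + 23.738 = 93.21175 µg/mL·h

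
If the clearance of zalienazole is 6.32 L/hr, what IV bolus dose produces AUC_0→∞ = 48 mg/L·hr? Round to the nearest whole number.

Dose_iv = CL × AUC_0→∞
     = 6.32 × 48 = 303.36 mg

Dose = 303 mg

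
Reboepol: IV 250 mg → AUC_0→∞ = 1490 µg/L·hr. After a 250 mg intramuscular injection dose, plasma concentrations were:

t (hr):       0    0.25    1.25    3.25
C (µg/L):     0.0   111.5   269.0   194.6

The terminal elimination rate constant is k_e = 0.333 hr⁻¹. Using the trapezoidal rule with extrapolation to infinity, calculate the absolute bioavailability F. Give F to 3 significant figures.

Trapezoidal AUC_0→3.25 (intramuscular injection):
  [0→0.25]: (0.0+111.5)/2 × 0.25 = 13.9375
  [0.25→1.25]: (111.5+269.0)/2 × 1 = 190.25
  [1.25→3.25]: (269.0+194.6)/2 × 2 = 463.6
  Sum = 667.7875 µg/L·hr
Tail: C_last/k_e = 194.6/0.333 = 584.384
AUC_0→∞ (intramuscular injection) = 667.7875 + 584.384 = 1252.1715 µg/L·hr
F = (AUC_ev/D_ev)/(AUC_iv/D_iv) = (1252.1715/250)/(1490/250) = 5.008686/5.96 = 0.8404

F = 0.840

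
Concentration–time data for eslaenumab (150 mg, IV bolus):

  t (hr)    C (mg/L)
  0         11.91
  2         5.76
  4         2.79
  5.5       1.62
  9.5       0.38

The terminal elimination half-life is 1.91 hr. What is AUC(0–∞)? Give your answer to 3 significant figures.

AUC = 34.6 mg/L·hr

Trapezoidal AUC_0→9.5:
  [0→2]: (11.91+5.76)/2 × 2 = 17.67
  [2→4]: (5.76+2.79)/2 × 2 = 8.55
  [4→5.5]: (2.79+1.62)/2 × 1.5 = 3.3075
  [5.5→9.5]: (1.62+0.38)/2 × 4 = 4.0
  Sum = 33.5275 mg/L·hr
k_e = ln2 / t½ = 0.693147 / 1.91 = 0.3629 hr^-1
Extrapolated tail: C_last / k_e = 0.38 / 0.3629 = 1.047
AUC_0→∞ = 33.5275 + 1.047 = 34.5745 mg/L·hr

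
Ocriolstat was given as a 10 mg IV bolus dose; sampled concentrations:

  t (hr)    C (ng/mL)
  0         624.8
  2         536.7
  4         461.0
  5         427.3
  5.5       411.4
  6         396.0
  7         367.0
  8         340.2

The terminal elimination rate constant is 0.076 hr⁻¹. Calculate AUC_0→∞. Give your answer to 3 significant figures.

Trapezoidal AUC_0→8:
  [0→2]: (624.8+536.7)/2 × 2 = 1161.5
  [2→4]: (536.7+461.0)/2 × 2 = 997.7
  [4→5]: (461.0+427.3)/2 × 1 = 444.15
  [5→5.5]: (427.3+411.4)/2 × 0.5 = 209.675
  [5.5→6]: (411.4+396.0)/2 × 0.5 = 201.85
  [6→7]: (396.0+367.0)/2 × 1 = 381.5
  [7→8]: (367.0+340.2)/2 × 1 = 353.6
  Sum = 3749.975 ng/mL·hr
Extrapolated tail: C_last / k_e = 340.2 / 0.076 = 4476.316
AUC_0→∞ = 3749.975 + 4476.316 = 8226.291 ng/mL·hr

AUC = 8230 ng/mL·hr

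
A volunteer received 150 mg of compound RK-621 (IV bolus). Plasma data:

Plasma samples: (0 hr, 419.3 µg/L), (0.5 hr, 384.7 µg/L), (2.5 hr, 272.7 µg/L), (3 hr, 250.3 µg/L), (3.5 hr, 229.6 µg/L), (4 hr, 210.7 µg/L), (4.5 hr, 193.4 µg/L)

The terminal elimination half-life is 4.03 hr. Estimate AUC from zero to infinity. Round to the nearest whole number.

Trapezoidal AUC_0→4.5:
  [0→0.5]: (419.3+384.7)/2 × 0.5 = 201.0
  [0.5→2.5]: (384.7+272.7)/2 × 2 = 657.4
  [2.5→3]: (272.7+250.3)/2 × 0.5 = 130.75
  [3→3.5]: (250.3+229.6)/2 × 0.5 = 119.975
  [3.5→4]: (229.6+210.7)/2 × 0.5 = 110.075
  [4→4.5]: (210.7+193.4)/2 × 0.5 = 101.025
  Sum = 1320.225 µg/L·hr
k_e = ln2 / t½ = 0.693147 / 4.03 = 0.1720 hr^-1
Extrapolated tail: C_last / k_e = 193.4 / 0.172 = 1124.419
AUC_0→∞ = 1320.225 + 1124.419 = 2444.644 µg/L·hr

AUC = 2445 µg/L·hr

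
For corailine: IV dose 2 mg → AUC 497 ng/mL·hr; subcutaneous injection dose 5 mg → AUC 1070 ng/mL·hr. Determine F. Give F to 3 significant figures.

F = (AUC_ev / D_ev) / (AUC_iv / D_iv)
  = (1070/5) / (497/2)
  = 214 / 248.5 = 0.8612

F = 0.861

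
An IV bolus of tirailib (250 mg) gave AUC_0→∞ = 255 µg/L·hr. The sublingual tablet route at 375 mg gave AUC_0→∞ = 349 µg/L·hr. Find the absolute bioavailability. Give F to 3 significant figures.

F = 0.912

F = (AUC_ev / D_ev) / (AUC_iv / D_iv)
  = (349/375) / (255/250)
  = 0.930667 / 1.02 = 0.9124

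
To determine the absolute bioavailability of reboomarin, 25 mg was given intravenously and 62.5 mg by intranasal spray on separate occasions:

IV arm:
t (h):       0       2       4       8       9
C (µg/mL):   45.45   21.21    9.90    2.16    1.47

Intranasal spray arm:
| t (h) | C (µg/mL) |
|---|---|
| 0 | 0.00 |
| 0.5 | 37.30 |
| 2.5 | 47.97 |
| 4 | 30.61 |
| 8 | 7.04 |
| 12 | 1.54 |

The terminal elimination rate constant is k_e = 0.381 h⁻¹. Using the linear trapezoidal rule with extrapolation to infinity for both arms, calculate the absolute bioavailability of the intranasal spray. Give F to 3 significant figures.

Trapezoidal AUC_0→9 (IV):
  [0→2]: (45.45+21.21)/2 × 2 = 66.66
  [2→4]: (21.21+9.90)/2 × 2 = 31.11
  [4→8]: (9.90+2.16)/2 × 4 = 24.12
  [8→9]: (2.16+1.47)/2 × 1 = 1.815
  Sum = 123.705 µg/mL·h
IV tail: 1.47/0.381 = 3.858; AUC_iv,0→∞ = 123.705 + 3.858 = 127.563 µg/mL·h
Trapezoidal AUC_0→12 (intranasal spray):
  [0→0.5]: (0.00+37.30)/2 × 0.5 = 9.325
  [0.5→2.5]: (37.30+47.97)/2 × 2 = 85.27
  [2.5→4]: (47.97+30.61)/2 × 1.5 = 58.935
  [4→8]: (30.61+7.04)/2 × 4 = 75.3
  [8→12]: (7.04+1.54)/2 × 4 = 17.16
  Sum = 245.99 µg/mL·h
intranasal spray tail: 1.54/0.381 = 4.042; AUC_ev,0→∞ = 245.99 + 4.042 = 250.032 µg/mL·h
F = (AUC_ev/D_ev)/(AUC_iv/D_iv) = (250.032/62.5)/(127.563/25) = 4.000512/5.10252 = 0.7840

F = 0.784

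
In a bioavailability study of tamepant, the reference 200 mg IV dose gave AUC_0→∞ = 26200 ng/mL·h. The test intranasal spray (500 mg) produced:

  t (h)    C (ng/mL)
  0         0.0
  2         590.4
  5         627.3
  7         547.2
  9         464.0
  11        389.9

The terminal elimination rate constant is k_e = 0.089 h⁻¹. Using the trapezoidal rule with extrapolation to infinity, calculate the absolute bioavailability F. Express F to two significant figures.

F = 0.15

Trapezoidal AUC_0→11 (intranasal spray):
  [0→2]: (0.0+590.4)/2 × 2 = 590.4
  [2→5]: (590.4+627.3)/2 × 3 = 1826.55
  [5→7]: (627.3+547.2)/2 × 2 = 1174.5
  [7→9]: (547.2+464.0)/2 × 2 = 1011.2
  [9→11]: (464.0+389.9)/2 × 2 = 853.9
  Sum = 5456.55 ng/mL·h
Tail: C_last/k_e = 389.9/0.089 = 4380.899
AUC_0→∞ (intranasal spray) = 5456.55 + 4380.899 = 9837.449 ng/mL·h
F = (AUC_ev/D_ev)/(AUC_iv/D_iv) = (9837.449/500)/(26200/200) = 19.674898/131 = 0.1502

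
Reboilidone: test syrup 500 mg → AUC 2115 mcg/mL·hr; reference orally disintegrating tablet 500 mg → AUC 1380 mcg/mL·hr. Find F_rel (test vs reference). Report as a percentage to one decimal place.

F_rel = (AUC_test/D_test) / (AUC_ref/D_ref)
      = (2115/500) / (1380/500)
      = 4.23 / 2.76 = 1.5326 = 153.26%

F_rel = 153.3%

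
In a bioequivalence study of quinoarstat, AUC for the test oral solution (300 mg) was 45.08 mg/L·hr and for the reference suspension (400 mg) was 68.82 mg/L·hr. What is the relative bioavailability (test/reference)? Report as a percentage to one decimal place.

F_rel = (AUC_test/D_test) / (AUC_ref/D_ref)
      = (45.08/300) / (68.82/400)
      = 0.150267 / 0.17205 = 0.8734 = 87.34%

F_rel = 87.3%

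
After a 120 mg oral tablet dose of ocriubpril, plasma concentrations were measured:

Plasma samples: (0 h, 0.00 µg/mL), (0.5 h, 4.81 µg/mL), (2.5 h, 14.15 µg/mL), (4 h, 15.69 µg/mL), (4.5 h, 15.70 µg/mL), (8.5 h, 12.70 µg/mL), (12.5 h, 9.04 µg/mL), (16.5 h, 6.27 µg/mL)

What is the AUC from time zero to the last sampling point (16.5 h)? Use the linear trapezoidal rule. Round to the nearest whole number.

AUC = 181 µg/mL·h

Trapezoidal AUC_0→16.5:
  [0→0.5]: (0.00+4.81)/2 × 0.5 = 1.2025
  [0.5→2.5]: (4.81+14.15)/2 × 2 = 18.96
  [2.5→4]: (14.15+15.69)/2 × 1.5 = 22.38
  [4→4.5]: (15.69+15.70)/2 × 0.5 = 7.8475
  [4.5→8.5]: (15.70+12.70)/2 × 4 = 56.8
  [8.5→12.5]: (12.70+9.04)/2 × 4 = 43.48
  [12.5→16.5]: (9.04+6.27)/2 × 4 = 30.62
  Sum = 181.29 µg/mL·h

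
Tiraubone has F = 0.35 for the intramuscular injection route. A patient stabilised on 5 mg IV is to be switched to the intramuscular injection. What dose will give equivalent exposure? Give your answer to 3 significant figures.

D_intramuscular = 14.3 mg

For equal systemic exposure: F × D_ev = D_iv
D_ev = D_iv / F = 5 / 0.35 = 14.2857 mg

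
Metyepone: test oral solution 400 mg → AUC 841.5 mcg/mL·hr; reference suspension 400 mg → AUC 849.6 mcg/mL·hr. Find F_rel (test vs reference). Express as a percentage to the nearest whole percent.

F_rel = 99%

F_rel = (AUC_test/D_test) / (AUC_ref/D_ref)
      = (841.5/400) / (849.6/400)
      = 2.10375 / 2.124 = 0.9905 = 99.05%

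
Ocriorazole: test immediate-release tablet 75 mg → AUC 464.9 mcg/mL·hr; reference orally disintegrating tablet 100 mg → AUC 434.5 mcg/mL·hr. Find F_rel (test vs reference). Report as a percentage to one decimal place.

F_rel = 142.7%

F_rel = (AUC_test/D_test) / (AUC_ref/D_ref)
      = (464.9/75) / (434.5/100)
      = 6.19867 / 4.345 = 1.4266 = 142.66%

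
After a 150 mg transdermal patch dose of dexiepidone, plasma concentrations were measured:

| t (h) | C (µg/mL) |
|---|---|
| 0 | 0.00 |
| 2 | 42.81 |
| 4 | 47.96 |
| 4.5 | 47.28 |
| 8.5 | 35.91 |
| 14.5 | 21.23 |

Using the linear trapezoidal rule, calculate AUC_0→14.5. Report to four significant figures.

AUC = 495.2 µg/mL·h

Trapezoidal AUC_0→14.5:
  [0→2]: (0.00+42.81)/2 × 2 = 42.81
  [2→4]: (42.81+47.96)/2 × 2 = 90.77
  [4→4.5]: (47.96+47.28)/2 × 0.5 = 23.81
  [4.5→8.5]: (47.28+35.91)/2 × 4 = 166.38
  [8.5→14.5]: (35.91+21.23)/2 × 6 = 171.42
  Sum = 495.19 µg/mL·h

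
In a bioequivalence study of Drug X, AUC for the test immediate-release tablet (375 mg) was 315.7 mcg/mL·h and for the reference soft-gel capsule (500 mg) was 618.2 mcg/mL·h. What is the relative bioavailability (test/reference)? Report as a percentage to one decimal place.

F_rel = (AUC_test/D_test) / (AUC_ref/D_ref)
      = (315.7/375) / (618.2/500)
      = 0.841867 / 1.2364 = 0.6809 = 68.09%

F_rel = 68.1%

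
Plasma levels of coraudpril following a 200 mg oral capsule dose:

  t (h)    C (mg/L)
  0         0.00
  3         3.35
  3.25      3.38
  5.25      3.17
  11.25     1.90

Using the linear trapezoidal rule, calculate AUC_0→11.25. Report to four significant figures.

Trapezoidal AUC_0→11.25:
  [0→3]: (0.00+3.35)/2 × 3 = 5.025
  [3→3.25]: (3.35+3.38)/2 × 0.25 = 0.84125
  [3.25→5.25]: (3.38+3.17)/2 × 2 = 6.55
  [5.25→11.25]: (3.17+1.90)/2 × 6 = 15.21
  Sum = 27.62625 mg/L·h

AUC = 27.63 mg/L·h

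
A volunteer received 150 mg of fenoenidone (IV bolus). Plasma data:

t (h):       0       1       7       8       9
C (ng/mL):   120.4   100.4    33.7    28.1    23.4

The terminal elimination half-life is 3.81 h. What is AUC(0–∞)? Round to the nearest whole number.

AUC = 698 ng/mL·h

Trapezoidal AUC_0→9:
  [0→1]: (120.4+100.4)/2 × 1 = 110.4
  [1→7]: (100.4+33.7)/2 × 6 = 402.3
  [7→8]: (33.7+28.1)/2 × 1 = 30.9
  [8→9]: (28.1+23.4)/2 × 1 = 25.75
  Sum = 569.35 ng/mL·h
k_e = ln2 / t½ = 0.693147 / 3.81 = 0.1819 h^-1
Extrapolated tail: C_last / k_e = 23.4 / 0.1819 = 128.642
AUC_0→∞ = 569.35 + 128.642 = 697.992 ng/mL·h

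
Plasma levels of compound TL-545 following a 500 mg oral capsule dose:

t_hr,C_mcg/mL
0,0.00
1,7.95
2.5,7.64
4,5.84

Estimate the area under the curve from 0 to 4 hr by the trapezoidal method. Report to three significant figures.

Trapezoidal AUC_0→4:
  [0→1]: (0.00+7.95)/2 × 1 = 3.975
  [1→2.5]: (7.95+7.64)/2 × 1.5 = 11.6925
  [2.5→4]: (7.64+5.84)/2 × 1.5 = 10.11
  Sum = 25.7775 mcg/mL·hr

AUC = 25.8 mcg/mL·hr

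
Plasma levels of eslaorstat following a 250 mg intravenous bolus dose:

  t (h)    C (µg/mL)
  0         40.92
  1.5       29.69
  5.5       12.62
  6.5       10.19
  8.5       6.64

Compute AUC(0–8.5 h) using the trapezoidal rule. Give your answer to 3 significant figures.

Trapezoidal AUC_0→8.5:
  [0→1.5]: (40.92+29.69)/2 × 1.5 = 52.9575
  [1.5→5.5]: (29.69+12.62)/2 × 4 = 84.62
  [5.5→6.5]: (12.62+10.19)/2 × 1 = 11.405
  [6.5→8.5]: (10.19+6.64)/2 × 2 = 16.83
  Sum = 165.8125 µg/mL·h

AUC = 166 µg/mL·h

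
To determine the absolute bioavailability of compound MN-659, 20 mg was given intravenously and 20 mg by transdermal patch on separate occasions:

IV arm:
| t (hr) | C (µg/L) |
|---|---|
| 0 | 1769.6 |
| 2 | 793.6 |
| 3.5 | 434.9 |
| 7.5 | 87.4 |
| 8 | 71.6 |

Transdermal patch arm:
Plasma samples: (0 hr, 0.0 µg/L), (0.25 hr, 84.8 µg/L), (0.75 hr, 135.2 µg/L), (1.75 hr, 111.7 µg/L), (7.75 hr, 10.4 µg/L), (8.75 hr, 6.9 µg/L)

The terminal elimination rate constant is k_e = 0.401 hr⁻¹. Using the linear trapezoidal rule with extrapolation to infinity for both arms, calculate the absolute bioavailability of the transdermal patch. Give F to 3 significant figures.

Trapezoidal AUC_0→8 (IV):
  [0→2]: (1769.6+793.6)/2 × 2 = 2563.2
  [2→3.5]: (793.6+434.9)/2 × 1.5 = 921.375
  [3.5→7.5]: (434.9+87.4)/2 × 4 = 1044.6
  [7.5→8]: (87.4+71.6)/2 × 0.5 = 39.75
  Sum = 4568.925 µg/L·hr
IV tail: 71.6/0.401 = 178.554; AUC_iv,0→∞ = 4568.925 + 178.554 = 4747.479 µg/L·hr
Trapezoidal AUC_0→8.75 (transdermal patch):
  [0→0.25]: (0.0+84.8)/2 × 0.25 = 10.6
  [0.25→0.75]: (84.8+135.2)/2 × 0.5 = 55.0
  [0.75→1.75]: (135.2+111.7)/2 × 1 = 123.45
  [1.75→7.75]: (111.7+10.4)/2 × 6 = 366.3
  [7.75→8.75]: (10.4+6.9)/2 × 1 = 8.65
  Sum = 564.0 µg/L·hr
transdermal patch tail: 6.9/0.401 = 17.207; AUC_ev,0→∞ = 564.0 + 17.207 = 581.207 µg/L·hr
F = (AUC_ev/D_ev)/(AUC_iv/D_iv) = (581.207/20)/(4747.479/20) = 29.06035/237.37395 = 0.1224

F = 0.122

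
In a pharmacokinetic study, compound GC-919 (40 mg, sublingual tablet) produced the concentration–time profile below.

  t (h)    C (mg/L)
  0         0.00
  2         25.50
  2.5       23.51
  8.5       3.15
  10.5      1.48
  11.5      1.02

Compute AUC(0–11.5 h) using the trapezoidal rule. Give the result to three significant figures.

Trapezoidal AUC_0→11.5:
  [0→2]: (0.00+25.50)/2 × 2 = 25.5
  [2→2.5]: (25.50+23.51)/2 × 0.5 = 12.2525
  [2.5→8.5]: (23.51+3.15)/2 × 6 = 79.98
  [8.5→10.5]: (3.15+1.48)/2 × 2 = 4.63
  [10.5→11.5]: (1.48+1.02)/2 × 1 = 1.25
  Sum = 123.6125 mg/L·h

AUC = 124 mg/L·h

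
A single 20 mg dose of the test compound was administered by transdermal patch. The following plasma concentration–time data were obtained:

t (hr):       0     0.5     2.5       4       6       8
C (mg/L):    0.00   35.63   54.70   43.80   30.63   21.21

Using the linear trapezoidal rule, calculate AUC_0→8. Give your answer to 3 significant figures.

AUC = 299 mg/L·hr

Trapezoidal AUC_0→8:
  [0→0.5]: (0.00+35.63)/2 × 0.5 = 8.9075
  [0.5→2.5]: (35.63+54.70)/2 × 2 = 90.33
  [2.5→4]: (54.70+43.80)/2 × 1.5 = 73.875
  [4→6]: (43.80+30.63)/2 × 2 = 74.43
  [6→8]: (30.63+21.21)/2 × 2 = 51.84
  Sum = 299.3825 mg/L·hr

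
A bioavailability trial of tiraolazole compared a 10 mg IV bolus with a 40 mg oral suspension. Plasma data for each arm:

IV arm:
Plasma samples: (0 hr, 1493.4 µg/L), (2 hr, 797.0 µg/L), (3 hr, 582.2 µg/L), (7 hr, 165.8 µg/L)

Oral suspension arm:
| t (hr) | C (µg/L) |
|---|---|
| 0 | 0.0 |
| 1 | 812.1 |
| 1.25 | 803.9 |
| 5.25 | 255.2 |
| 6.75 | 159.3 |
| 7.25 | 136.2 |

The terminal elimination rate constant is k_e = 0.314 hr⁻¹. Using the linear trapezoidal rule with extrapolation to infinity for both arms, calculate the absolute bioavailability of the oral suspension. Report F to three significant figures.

F = 0.177

Trapezoidal AUC_0→7 (IV):
  [0→2]: (1493.4+797.0)/2 × 2 = 2290.4
  [2→3]: (797.0+582.2)/2 × 1 = 689.6
  [3→7]: (582.2+165.8)/2 × 4 = 1496.0
  Sum = 4476.0 µg/L·hr
IV tail: 165.8/0.314 = 528.025; AUC_iv,0→∞ = 4476.0 + 528.025 = 5004.025 µg/L·hr
Trapezoidal AUC_0→7.25 (oral suspension):
  [0→1]: (0.0+812.1)/2 × 1 = 406.05
  [1→1.25]: (812.1+803.9)/2 × 0.25 = 202.0
  [1.25→5.25]: (803.9+255.2)/2 × 4 = 2118.2
  [5.25→6.75]: (255.2+159.3)/2 × 1.5 = 310.875
  [6.75→7.25]: (159.3+136.2)/2 × 0.5 = 73.875
  Sum = 3111.0 µg/L·hr
oral suspension tail: 136.2/0.314 = 433.758; AUC_ev,0→∞ = 3111.0 + 433.758 = 3544.758 µg/L·hr
F = (AUC_ev/D_ev)/(AUC_iv/D_iv) = (3544.758/40)/(5004.025/10) = 88.61895/500.4025 = 0.1771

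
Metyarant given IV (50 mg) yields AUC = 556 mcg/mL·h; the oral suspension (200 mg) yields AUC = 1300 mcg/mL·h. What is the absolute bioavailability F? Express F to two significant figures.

F = 0.58

F = (AUC_ev / D_ev) / (AUC_iv / D_iv)
  = (1300/200) / (556/50)
  = 6.5 / 11.12 = 0.5845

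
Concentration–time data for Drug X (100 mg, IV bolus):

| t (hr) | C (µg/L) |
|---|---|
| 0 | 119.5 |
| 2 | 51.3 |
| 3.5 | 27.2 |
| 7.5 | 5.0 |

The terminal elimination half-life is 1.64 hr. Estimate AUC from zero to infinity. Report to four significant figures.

Trapezoidal AUC_0→7.5:
  [0→2]: (119.5+51.3)/2 × 2 = 170.8
  [2→3.5]: (51.3+27.2)/2 × 1.5 = 58.875
  [3.5→7.5]: (27.2+5.0)/2 × 4 = 64.4
  Sum = 294.075 µg/L·hr
k_e = ln2 / t½ = 0.693147 / 1.64 = 0.4227 hr^-1
Extrapolated tail: C_last / k_e = 5.0 / 0.4227 = 11.829
AUC_0→∞ = 294.075 + 11.829 = 305.904 µg/L·hr

AUC = 305.9 µg/L·hr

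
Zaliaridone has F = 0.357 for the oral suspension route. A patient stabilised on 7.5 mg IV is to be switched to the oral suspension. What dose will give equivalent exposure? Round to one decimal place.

D_oral = 21.0 mg

For equal systemic exposure: F × D_ev = D_iv
D_ev = D_iv / F = 7.5 / 0.357 = 21.0084 mg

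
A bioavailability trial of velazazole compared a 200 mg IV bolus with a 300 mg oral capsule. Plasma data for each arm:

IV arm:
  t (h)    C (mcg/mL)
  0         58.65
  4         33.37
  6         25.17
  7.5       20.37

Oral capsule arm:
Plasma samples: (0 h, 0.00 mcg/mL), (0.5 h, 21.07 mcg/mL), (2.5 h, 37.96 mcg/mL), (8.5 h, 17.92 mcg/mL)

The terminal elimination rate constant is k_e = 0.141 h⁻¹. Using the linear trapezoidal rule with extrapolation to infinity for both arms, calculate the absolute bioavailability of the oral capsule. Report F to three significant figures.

F = 0.568

Trapezoidal AUC_0→7.5 (IV):
  [0→4]: (58.65+33.37)/2 × 4 = 184.04
  [4→6]: (33.37+25.17)/2 × 2 = 58.54
  [6→7.5]: (25.17+20.37)/2 × 1.5 = 34.155
  Sum = 276.735 mcg/mL·h
IV tail: 20.37/0.141 = 144.468; AUC_iv,0→∞ = 276.735 + 144.468 = 421.203 mcg/mL·h
Trapezoidal AUC_0→8.5 (oral capsule):
  [0→0.5]: (0.00+21.07)/2 × 0.5 = 5.2675
  [0.5→2.5]: (21.07+37.96)/2 × 2 = 59.03
  [2.5→8.5]: (37.96+17.92)/2 × 6 = 167.64
  Sum = 231.9375 mcg/mL·h
oral capsule tail: 17.92/0.141 = 127.092; AUC_ev,0→∞ = 231.9375 + 127.092 = 359.0295 mcg/mL·h
F = (AUC_ev/D_ev)/(AUC_iv/D_iv) = (359.0295/300)/(421.203/200) = 1.196765/2.106015 = 0.5683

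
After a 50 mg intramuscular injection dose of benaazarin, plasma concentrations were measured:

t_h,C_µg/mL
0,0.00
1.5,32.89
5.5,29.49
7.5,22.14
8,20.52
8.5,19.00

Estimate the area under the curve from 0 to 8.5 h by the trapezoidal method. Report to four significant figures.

AUC = 221.6 µg/mL·h

Trapezoidal AUC_0→8.5:
  [0→1.5]: (0.00+32.89)/2 × 1.5 = 24.6675
  [1.5→5.5]: (32.89+29.49)/2 × 4 = 124.76
  [5.5→7.5]: (29.49+22.14)/2 × 2 = 51.63
  [7.5→8]: (22.14+20.52)/2 × 0.5 = 10.665
  [8→8.5]: (20.52+19.00)/2 × 0.5 = 9.88
  Sum = 221.6025 µg/mL·h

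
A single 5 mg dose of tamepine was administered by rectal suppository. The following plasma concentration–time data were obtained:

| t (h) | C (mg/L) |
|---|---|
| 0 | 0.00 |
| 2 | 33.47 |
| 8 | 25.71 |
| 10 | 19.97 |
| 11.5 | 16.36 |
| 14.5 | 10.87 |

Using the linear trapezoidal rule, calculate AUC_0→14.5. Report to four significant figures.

Trapezoidal AUC_0→14.5:
  [0→2]: (0.00+33.47)/2 × 2 = 33.47
  [2→8]: (33.47+25.71)/2 × 6 = 177.54
  [8→10]: (25.71+19.97)/2 × 2 = 45.68
  [10→11.5]: (19.97+16.36)/2 × 1.5 = 27.2475
  [11.5→14.5]: (16.36+10.87)/2 × 3 = 40.845
  Sum = 324.7825 mg/L·h

AUC = 324.8 mg/L·h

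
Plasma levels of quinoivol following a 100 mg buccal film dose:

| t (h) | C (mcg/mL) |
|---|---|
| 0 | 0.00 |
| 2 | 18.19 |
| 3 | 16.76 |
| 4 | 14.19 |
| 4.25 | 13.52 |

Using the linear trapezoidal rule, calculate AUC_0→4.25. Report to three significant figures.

AUC = 54.6 mcg/mL·h

Trapezoidal AUC_0→4.25:
  [0→2]: (0.00+18.19)/2 × 2 = 18.19
  [2→3]: (18.19+16.76)/2 × 1 = 17.475
  [3→4]: (16.76+14.19)/2 × 1 = 15.475
  [4→4.25]: (14.19+13.52)/2 × 0.25 = 3.46375
  Sum = 54.60375 mcg/mL·h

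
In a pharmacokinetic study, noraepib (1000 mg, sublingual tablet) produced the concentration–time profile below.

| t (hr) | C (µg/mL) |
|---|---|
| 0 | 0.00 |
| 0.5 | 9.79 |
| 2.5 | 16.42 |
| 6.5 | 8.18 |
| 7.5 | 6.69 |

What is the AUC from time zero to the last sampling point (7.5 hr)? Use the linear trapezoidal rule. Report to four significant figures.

Trapezoidal AUC_0→7.5:
  [0→0.5]: (0.00+9.79)/2 × 0.5 = 2.4475
  [0.5→2.5]: (9.79+16.42)/2 × 2 = 26.21
  [2.5→6.5]: (16.42+8.18)/2 × 4 = 49.2
  [6.5→7.5]: (8.18+6.69)/2 × 1 = 7.435
  Sum = 85.2925 µg/mL·hr

AUC = 85.29 µg/mL·hr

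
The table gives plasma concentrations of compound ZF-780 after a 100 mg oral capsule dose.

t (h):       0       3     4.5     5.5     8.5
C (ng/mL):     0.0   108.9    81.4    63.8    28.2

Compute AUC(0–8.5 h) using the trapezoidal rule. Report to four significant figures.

AUC = 516.7 ng/mL·h

Trapezoidal AUC_0→8.5:
  [0→3]: (0.0+108.9)/2 × 3 = 163.35
  [3→4.5]: (108.9+81.4)/2 × 1.5 = 142.725
  [4.5→5.5]: (81.4+63.8)/2 × 1 = 72.6
  [5.5→8.5]: (63.8+28.2)/2 × 3 = 138.0
  Sum = 516.675 ng/mL·h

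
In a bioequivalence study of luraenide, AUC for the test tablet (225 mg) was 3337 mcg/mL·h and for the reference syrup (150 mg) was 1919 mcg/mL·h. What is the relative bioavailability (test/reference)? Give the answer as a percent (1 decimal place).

F_rel = (AUC_test/D_test) / (AUC_ref/D_ref)
      = (3337/225) / (1919/150)
      = 14.8311 / 12.7933 = 1.1593 = 115.93%

F_rel = 115.9%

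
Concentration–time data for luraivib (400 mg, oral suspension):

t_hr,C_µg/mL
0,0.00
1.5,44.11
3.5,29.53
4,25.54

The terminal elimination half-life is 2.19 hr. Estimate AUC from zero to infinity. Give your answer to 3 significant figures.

Trapezoidal AUC_0→4:
  [0→1.5]: (0.00+44.11)/2 × 1.5 = 33.0825
  [1.5→3.5]: (44.11+29.53)/2 × 2 = 73.64
  [3.5→4]: (29.53+25.54)/2 × 0.5 = 13.7675
  Sum = 120.49 µg/mL·hr
k_e = ln2 / t½ = 0.693147 / 2.19 = 0.3165 hr^-1
Extrapolated tail: C_last / k_e = 25.54 / 0.3165 = 80.695
AUC_0→∞ = 120.49 + 80.695 = 201.185 µg/mL·hr

AUC = 201 µg/mL·hr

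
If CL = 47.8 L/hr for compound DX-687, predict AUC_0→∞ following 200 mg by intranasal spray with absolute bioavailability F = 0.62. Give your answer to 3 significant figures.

AUC_0→∞ = F × Dose / CL
        = 0.62 × 200 / 47.8 = 2.59414 mg/L·hr

AUC = 2.59 mg/L·hr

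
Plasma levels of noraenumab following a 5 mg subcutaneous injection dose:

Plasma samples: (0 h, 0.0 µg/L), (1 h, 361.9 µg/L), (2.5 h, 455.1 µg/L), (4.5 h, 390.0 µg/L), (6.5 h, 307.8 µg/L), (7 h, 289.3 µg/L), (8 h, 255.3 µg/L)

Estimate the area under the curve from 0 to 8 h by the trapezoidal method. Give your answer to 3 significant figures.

AUC = 2760 µg/L·h

Trapezoidal AUC_0→8:
  [0→1]: (0.0+361.9)/2 × 1 = 180.95
  [1→2.5]: (361.9+455.1)/2 × 1.5 = 612.75
  [2.5→4.5]: (455.1+390.0)/2 × 2 = 845.1
  [4.5→6.5]: (390.0+307.8)/2 × 2 = 697.8
  [6.5→7]: (307.8+289.3)/2 × 0.5 = 149.275
  [7→8]: (289.3+255.3)/2 × 1 = 272.3
  Sum = 2758.175 µg/L·h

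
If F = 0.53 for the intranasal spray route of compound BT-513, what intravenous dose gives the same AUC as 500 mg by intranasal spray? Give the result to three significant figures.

D_iv = 265 mg

Systemic exposure from an extravascular dose = F × D_ev, so the equivalent IV dose is F × D_ev.
D_iv = F × D_ev = 0.53 × 500 = 265 mg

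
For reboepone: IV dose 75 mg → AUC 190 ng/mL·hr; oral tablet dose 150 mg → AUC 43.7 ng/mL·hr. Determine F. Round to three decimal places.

F = (AUC_ev / D_ev) / (AUC_iv / D_iv)
  = (43.7/150) / (190/75)
  = 0.291333 / 2.53333 = 0.1150

F = 0.115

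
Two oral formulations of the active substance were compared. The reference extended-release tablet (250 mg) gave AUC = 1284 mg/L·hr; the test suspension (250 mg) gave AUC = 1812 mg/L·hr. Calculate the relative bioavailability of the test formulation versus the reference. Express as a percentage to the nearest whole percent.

F_rel = 141%

F_rel = (AUC_test/D_test) / (AUC_ref/D_ref)
      = (1812/250) / (1284/250)
      = 7.248 / 5.136 = 1.4112 = 141.12%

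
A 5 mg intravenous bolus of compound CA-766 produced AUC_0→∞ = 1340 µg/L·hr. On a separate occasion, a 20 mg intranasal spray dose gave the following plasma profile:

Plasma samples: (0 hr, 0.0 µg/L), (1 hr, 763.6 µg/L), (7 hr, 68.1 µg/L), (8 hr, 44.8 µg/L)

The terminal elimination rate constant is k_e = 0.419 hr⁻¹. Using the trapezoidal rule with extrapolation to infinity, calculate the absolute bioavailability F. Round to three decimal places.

Trapezoidal AUC_0→8 (intranasal spray):
  [0→1]: (0.0+763.6)/2 × 1 = 381.8
  [1→7]: (763.6+68.1)/2 × 6 = 2495.1
  [7→8]: (68.1+44.8)/2 × 1 = 56.45
  Sum = 2933.35 µg/L·hr
Tail: C_last/k_e = 44.8/0.419 = 106.921
AUC_0→∞ (intranasal spray) = 2933.35 + 106.921 = 3040.271 µg/L·hr
F = (AUC_ev/D_ev)/(AUC_iv/D_iv) = (3040.271/20)/(1340/5) = 152.01355/268 = 0.5672

F = 0.567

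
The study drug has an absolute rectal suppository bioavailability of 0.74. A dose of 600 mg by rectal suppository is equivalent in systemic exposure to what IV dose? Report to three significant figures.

Systemic exposure from an extravascular dose = F × D_ev, so the equivalent IV dose is F × D_ev.
D_iv = F × D_ev = 0.74 × 600 = 444 mg

D_iv = 444 mg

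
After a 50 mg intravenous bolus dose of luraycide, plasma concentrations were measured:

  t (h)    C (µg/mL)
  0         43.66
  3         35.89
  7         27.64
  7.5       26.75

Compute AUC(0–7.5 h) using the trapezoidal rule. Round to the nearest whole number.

Trapezoidal AUC_0→7.5:
  [0→3]: (43.66+35.89)/2 × 3 = 119.325
  [3→7]: (35.89+27.64)/2 × 4 = 127.06
  [7→7.5]: (27.64+26.75)/2 × 0.5 = 13.5975
  Sum = 259.9825 µg/mL·h

AUC = 260 µg/mL·h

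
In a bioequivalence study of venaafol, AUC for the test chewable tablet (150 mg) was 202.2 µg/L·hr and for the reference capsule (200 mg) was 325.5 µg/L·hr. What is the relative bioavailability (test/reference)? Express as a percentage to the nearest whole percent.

F_rel = 83%

F_rel = (AUC_test/D_test) / (AUC_ref/D_ref)
      = (202.2/150) / (325.5/200)
      = 1.348 / 1.6275 = 0.8283 = 82.83%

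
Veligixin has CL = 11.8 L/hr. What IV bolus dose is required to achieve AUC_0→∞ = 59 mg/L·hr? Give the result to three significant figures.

Dose = 696 mg

Dose_iv = CL × AUC_0→∞
     = 11.8 × 59 = 696.2 mg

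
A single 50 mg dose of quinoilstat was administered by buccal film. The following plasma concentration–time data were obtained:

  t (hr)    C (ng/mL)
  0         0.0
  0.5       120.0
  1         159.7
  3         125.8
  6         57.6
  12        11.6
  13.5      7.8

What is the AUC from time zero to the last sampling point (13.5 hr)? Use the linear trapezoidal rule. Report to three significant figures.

Trapezoidal AUC_0→13.5:
  [0→0.5]: (0.0+120.0)/2 × 0.5 = 30.0
  [0.5→1]: (120.0+159.7)/2 × 0.5 = 69.925
  [1→3]: (159.7+125.8)/2 × 2 = 285.5
  [3→6]: (125.8+57.6)/2 × 3 = 275.1
  [6→12]: (57.6+11.6)/2 × 6 = 207.6
  [12→13.5]: (11.6+7.8)/2 × 1.5 = 14.55
  Sum = 882.675 ng/mL·hr

AUC = 883 ng/mL·hr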